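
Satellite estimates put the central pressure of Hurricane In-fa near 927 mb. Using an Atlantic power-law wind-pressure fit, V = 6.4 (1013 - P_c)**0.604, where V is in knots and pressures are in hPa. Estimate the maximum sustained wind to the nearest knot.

94 kt

ΔP = 1013 − 927 = 86 mb.
86^0.604 ≈ 14.738.
V ≈ 6.4 × 14.738 ≈ 94.3 kt.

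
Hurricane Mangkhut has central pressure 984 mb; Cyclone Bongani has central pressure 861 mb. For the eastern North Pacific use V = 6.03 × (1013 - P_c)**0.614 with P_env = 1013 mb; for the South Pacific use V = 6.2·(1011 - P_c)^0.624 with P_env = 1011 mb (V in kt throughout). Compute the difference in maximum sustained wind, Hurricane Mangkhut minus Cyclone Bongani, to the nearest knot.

Hurricane Mangkhut: ΔP = 29; V ≈ 6.03 × 29^0.614 ≈ 47.67 kt.
Cyclone Bongani: ΔP = 150; V ≈ 6.2 × 150^0.624 ≈ 141.34 kt.
Difference ≈ 47.67 − 141.34 = -93.67 → -94 kt.

-94 kt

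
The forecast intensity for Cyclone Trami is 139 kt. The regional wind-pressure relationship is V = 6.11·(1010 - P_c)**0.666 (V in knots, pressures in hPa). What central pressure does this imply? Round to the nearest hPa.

901 hPa

ΔP = (V / 6.11)^(1/0.666) = (139/6.11)^1.502.
139/6.11 = 22.750; 22.750^1.502 ≈ 109.02 hPa.
P_c = 1010 − 109.02 = 900.98 ≈ 901 hPa.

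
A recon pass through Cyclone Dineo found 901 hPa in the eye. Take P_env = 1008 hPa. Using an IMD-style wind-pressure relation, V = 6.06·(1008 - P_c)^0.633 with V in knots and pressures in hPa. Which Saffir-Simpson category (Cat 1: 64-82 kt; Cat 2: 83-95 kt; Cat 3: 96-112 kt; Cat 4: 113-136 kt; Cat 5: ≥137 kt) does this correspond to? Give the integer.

ΔP = 1008 − 901 = 107 hPa.
V ≈ 6.06 × 107^0.633 = 6.06 × 19.26 ≈ 117 kt.
117 kt falls in the Category 4 band.

4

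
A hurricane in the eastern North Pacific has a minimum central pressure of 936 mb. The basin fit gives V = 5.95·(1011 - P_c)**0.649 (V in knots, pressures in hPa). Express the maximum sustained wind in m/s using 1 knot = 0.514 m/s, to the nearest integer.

50 m/s

ΔP = 1011 − 936 = 75 mb.
V ≈ 5.95 × 75^0.649 = 5.95 × 16.478 ≈ 98.046 kt.
98.046 × 0.514 ≈ 50.40 m/s → 50 m/s.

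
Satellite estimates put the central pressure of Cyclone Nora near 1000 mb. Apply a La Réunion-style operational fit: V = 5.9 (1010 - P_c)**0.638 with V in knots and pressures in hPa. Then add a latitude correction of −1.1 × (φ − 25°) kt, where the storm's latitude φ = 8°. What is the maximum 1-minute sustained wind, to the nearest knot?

44 kt

ΔP = 1010 − 1000 = 10 mb.
10^0.638 ≈ 4.345.
V ≈ 5.9 × 4.345 ≈ 25.6 kt.
Latitude correction: −1.1 × (8 − 25) = 18.7 kt.
Corrected V ≈ 44.3 kt → 44 kt.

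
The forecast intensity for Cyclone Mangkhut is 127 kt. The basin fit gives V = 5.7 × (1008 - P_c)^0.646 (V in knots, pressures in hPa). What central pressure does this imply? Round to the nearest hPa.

886 hPa

ΔP = (V / 5.7)^(1/0.646) = (127/5.7)^1.548.
127/5.7 = 22.281; 22.281^1.548 ≈ 122.06 hPa.
P_c = 1008 − 122.06 = 885.94 ≈ 886 hPa.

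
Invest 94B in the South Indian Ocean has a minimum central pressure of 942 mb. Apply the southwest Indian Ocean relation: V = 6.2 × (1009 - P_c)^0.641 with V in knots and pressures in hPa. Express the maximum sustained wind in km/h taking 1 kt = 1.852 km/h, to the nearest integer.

ΔP = 1009 − 942 = 67 mb.
V ≈ 6.2 × 67^0.641 = 6.2 × 14.809 ≈ 91.813 kt.
91.813 × 1.852 ≈ 170.04 km/h → 170 km/h.

170 km/h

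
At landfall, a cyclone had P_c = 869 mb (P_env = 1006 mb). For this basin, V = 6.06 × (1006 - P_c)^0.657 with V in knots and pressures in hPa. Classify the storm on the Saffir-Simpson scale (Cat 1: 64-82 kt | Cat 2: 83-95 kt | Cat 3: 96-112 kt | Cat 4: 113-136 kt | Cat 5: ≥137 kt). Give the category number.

ΔP = 1006 − 869 = 137 mb.
V ≈ 6.06 × 137^0.657 = 6.06 × 25.34 ≈ 154 kt.
154 kt falls in the Category 5 band.

5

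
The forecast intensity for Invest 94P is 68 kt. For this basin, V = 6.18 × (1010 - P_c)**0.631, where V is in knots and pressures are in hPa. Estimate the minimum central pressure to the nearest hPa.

ΔP = (V / 6.18)^(1/0.631) = (68/6.18)^1.585.
68/6.18 = 11.003; 11.003^1.585 ≈ 44.73 hPa.
P_c = 1010 − 44.73 = 965.27 ≈ 965 hPa.

965 hPa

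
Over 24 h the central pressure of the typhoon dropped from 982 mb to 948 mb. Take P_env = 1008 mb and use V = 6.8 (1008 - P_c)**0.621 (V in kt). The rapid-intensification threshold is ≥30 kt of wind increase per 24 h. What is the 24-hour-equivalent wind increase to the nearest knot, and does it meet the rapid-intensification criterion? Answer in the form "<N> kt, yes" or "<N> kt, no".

35 kt, yes

V₁: ΔP = 26, V ≈ 6.8 × 26^0.621 ≈ 51.43 kt.
V₂: ΔP = 60, V ≈ 6.8 × 60^0.621 ≈ 86.45 kt.
ΔV over 24 h = 35.02 kt → 24 h equivalent = 35.02 × 24/24 ≈ 35.02 kt.
35 kt ≥ 30 kt ⇒ rapid intensification.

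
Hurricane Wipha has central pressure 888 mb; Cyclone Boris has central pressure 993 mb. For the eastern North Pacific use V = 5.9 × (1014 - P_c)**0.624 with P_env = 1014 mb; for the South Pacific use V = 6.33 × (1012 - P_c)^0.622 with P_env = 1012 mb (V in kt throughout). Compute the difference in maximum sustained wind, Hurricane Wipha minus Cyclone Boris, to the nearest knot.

Hurricane Wipha: ΔP = 126; V ≈ 5.9 × 126^0.624 ≈ 120.64 kt.
Cyclone Boris: ΔP = 19; V ≈ 6.33 × 19^0.622 ≈ 39.52 kt.
Difference ≈ 120.64 − 39.52 = 81.12 → 81 kt.

81 kt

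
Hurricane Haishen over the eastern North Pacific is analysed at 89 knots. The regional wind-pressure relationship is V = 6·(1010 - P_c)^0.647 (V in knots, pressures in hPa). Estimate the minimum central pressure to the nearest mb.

945 mb

ΔP = (V / 6)^(1/0.647) = (89/6)^1.546.
89/6 = 14.833; 14.833^1.546 ≈ 64.60 mb.
P_c = 1010 − 64.60 = 945.40 ≈ 945 mb.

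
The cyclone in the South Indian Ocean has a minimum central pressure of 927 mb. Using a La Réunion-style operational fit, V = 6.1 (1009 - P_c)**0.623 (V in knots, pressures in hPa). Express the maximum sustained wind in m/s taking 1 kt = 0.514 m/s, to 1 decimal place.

ΔP = 1009 − 927 = 82 mb.
V ≈ 6.1 × 82^0.623 = 6.1 × 15.571 ≈ 94.981 kt.
94.981 × 0.514 ≈ 48.82 m/s → 48.8 m/s.

48.8 m/s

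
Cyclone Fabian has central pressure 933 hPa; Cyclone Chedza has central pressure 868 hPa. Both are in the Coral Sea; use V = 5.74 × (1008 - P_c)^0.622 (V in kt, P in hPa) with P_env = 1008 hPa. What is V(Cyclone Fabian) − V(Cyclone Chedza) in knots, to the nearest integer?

Cyclone Fabian: ΔP = 75; V ≈ 5.74 × 75^0.622 ≈ 84.18 kt.
Cyclone Chedza: ΔP = 140; V ≈ 5.74 × 140^0.622 ≈ 124.11 kt.
Difference ≈ 84.18 − 124.11 = -39.93 → -40 kt.

-40 kt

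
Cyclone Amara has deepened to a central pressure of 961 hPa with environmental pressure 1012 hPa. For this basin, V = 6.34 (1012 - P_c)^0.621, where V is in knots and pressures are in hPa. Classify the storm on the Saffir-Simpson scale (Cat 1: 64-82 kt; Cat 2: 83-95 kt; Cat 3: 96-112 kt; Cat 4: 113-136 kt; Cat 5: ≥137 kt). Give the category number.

ΔP = 1012 − 961 = 51 hPa.
V ≈ 6.34 × 51^0.621 = 6.34 × 11.49 ≈ 73 kt.
73 kt falls in the Category 1 band.

1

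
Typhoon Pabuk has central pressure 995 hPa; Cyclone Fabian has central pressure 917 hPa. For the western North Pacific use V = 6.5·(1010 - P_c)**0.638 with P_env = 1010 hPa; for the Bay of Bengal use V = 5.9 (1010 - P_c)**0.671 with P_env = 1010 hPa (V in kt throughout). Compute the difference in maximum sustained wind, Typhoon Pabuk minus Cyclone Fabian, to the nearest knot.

Typhoon Pabuk: ΔP = 15; V ≈ 6.5 × 15^0.638 ≈ 36.58 kt.
Cyclone Fabian: ΔP = 93; V ≈ 5.9 × 93^0.671 ≈ 123.51 kt.
Difference ≈ 36.58 − 123.51 = -86.93 → -87 kt.

-87 kt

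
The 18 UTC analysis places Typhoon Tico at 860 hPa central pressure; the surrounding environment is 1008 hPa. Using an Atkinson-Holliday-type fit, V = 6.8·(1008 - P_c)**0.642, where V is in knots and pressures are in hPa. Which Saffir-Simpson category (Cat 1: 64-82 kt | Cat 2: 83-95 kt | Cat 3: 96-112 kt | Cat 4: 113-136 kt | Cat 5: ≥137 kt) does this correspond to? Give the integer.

5

ΔP = 1008 − 860 = 148 hPa.
V ≈ 6.8 × 148^0.642 = 6.8 × 24.73 ≈ 168 kt.
168 kt falls in the Category 5 band.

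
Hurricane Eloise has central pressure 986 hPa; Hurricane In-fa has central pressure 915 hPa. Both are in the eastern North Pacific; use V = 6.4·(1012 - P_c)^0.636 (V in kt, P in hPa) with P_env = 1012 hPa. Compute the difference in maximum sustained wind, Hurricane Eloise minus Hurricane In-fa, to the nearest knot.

Hurricane Eloise: ΔP = 26; V ≈ 6.4 × 26^0.636 ≈ 50.83 kt.
Hurricane In-fa: ΔP = 97; V ≈ 6.4 × 97^0.636 ≈ 117.43 kt.
Difference ≈ 50.83 − 117.43 = -66.60 → -67 kt.

-67 kt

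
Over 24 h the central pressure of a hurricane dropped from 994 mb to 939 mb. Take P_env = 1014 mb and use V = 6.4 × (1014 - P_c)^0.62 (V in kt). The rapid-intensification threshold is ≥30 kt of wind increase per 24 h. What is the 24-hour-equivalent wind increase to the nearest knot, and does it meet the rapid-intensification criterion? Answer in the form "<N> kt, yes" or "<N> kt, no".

V₁: ΔP = 20, V ≈ 6.4 × 20^0.62 ≈ 41.00 kt.
V₂: ΔP = 75, V ≈ 6.4 × 75^0.62 ≈ 93.05 kt.
ΔV over 24 h = 52.05 kt → 24 h equivalent = 52.05 × 24/24 ≈ 52.05 kt.
52 kt ≥ 30 kt ⇒ rapid intensification.

52 kt, yes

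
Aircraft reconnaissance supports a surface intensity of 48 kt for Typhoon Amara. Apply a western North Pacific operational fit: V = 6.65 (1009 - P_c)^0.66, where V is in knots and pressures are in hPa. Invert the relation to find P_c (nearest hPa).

ΔP = (V / 6.65)^(1/0.66) = (48/6.65)^1.515.
48/6.65 = 7.218; 7.218^1.515 ≈ 19.98 hPa.
P_c = 1009 − 19.98 = 989.02 ≈ 989 hPa.

989 hPa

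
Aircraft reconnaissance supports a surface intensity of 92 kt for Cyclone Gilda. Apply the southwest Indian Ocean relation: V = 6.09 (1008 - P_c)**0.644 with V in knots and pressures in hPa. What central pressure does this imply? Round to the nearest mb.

940 mb

ΔP = (V / 6.09)^(1/0.644) = (92/6.09)^1.553.
92/6.09 = 15.107; 15.107^1.553 ≈ 67.77 mb.
P_c = 1008 − 67.77 = 940.23 ≈ 940 mb.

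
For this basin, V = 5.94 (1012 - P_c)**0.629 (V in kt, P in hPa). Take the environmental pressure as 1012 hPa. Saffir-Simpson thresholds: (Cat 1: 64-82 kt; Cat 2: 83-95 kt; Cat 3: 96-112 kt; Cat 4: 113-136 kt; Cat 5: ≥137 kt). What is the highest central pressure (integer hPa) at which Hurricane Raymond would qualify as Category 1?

968 hPa

Category 1 begins at V = 64 kt.
Required ΔP = (64/5.94)^(1/0.629) = 10.774^1.590 ≈ 43.78 hPa.
P_c ≤ 1012 − 43.78 = 968.22, so the highest integer P_c is 968 hPa.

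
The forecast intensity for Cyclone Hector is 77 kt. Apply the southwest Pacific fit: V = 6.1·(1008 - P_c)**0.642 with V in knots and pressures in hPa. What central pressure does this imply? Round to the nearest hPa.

ΔP = (V / 6.1)^(1/0.642) = (77/6.1)^1.558.
77/6.1 = 12.623; 12.623^1.558 ≈ 51.90 hPa.
P_c = 1008 − 51.90 = 956.10 ≈ 956 hPa.

956 hPa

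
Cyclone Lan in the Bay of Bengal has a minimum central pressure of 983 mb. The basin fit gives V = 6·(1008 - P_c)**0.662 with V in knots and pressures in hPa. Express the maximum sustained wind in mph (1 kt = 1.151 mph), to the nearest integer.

ΔP = 1008 − 983 = 25 mb.
V ≈ 6 × 25^0.662 = 6 × 8.422 ≈ 50.534 kt.
50.534 × 1.151 ≈ 58.17 mph → 58 mph.

58 mph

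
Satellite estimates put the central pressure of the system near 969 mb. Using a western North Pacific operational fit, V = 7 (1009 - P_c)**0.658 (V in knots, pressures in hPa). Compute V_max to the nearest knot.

ΔP = 1009 − 969 = 40 mb.
40^0.658 ≈ 11.328.
V ≈ 7 × 11.328 ≈ 79.3 kt.

79 kt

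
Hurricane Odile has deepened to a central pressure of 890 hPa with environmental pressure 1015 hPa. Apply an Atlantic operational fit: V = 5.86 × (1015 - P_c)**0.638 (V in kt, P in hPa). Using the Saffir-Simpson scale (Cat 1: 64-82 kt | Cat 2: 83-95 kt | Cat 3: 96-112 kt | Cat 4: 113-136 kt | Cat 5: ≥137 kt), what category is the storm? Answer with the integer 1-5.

4

ΔP = 1015 − 890 = 125 hPa.
V ≈ 5.86 × 125^0.638 = 5.86 × 21.77 ≈ 128 kt.
128 kt falls in the Category 4 band.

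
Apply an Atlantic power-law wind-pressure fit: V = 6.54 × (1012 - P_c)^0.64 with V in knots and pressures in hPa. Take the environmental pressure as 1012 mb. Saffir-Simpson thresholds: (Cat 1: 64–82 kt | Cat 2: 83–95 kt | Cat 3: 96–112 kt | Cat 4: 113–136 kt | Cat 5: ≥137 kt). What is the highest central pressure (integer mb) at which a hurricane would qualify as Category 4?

926 mb

Category 4 begins at V = 113 kt.
Required ΔP = (113/6.54)^(1/0.64) = 17.278^1.562 ≈ 85.82 mb.
P_c ≤ 1012 − 85.82 = 926.18, so the highest integer P_c is 926 mb.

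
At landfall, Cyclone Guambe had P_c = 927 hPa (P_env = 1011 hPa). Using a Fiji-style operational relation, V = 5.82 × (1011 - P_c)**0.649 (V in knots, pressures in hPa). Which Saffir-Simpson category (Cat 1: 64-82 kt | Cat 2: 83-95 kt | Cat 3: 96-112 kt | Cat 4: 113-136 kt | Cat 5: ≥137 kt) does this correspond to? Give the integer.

3

ΔP = 1011 − 927 = 84 hPa.
V ≈ 5.82 × 84^0.649 = 5.82 × 17.74 ≈ 103 kt.
103 kt falls in the Category 3 band.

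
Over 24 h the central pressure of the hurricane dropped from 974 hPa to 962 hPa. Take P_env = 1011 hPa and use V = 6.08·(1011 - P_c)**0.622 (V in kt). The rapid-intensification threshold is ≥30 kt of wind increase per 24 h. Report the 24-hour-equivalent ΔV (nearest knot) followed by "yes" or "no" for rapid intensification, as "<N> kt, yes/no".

V₁: ΔP = 37, V ≈ 6.08 × 37^0.622 ≈ 57.45 kt.
V₂: ΔP = 49, V ≈ 6.08 × 49^0.622 ≈ 68.42 kt.
ΔV over 24 h = 10.97 kt → 24 h equivalent = 10.97 × 24/24 ≈ 10.97 kt.
11 kt < 30 kt ⇒ not rapid intensification.

11 kt, no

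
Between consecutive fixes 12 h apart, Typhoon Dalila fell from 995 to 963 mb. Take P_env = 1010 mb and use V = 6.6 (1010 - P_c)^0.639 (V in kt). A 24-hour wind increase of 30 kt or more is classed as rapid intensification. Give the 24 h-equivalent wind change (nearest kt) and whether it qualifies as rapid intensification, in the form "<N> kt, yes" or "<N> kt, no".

V₁: ΔP = 15, V ≈ 6.6 × 15^0.639 ≈ 37.24 kt.
V₂: ΔP = 47, V ≈ 6.6 × 47^0.639 ≈ 77.27 kt.
ΔV over 12 h = 40.03 kt → 24 h equivalent = 40.03 × 24/12 ≈ 80.06 kt.
80 kt ≥ 30 kt ⇒ rapid intensification.

80 kt, yes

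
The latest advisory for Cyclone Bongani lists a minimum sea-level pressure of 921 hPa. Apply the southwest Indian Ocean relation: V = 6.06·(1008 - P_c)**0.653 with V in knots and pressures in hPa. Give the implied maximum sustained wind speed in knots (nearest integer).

ΔP = 1008 − 921 = 87 hPa.
87^0.653 ≈ 18.472.
V ≈ 6.06 × 18.472 ≈ 111.9 kt.

112 kt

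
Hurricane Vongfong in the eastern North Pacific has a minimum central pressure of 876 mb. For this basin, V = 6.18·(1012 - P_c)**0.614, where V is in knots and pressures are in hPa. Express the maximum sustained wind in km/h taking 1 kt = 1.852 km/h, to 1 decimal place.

ΔP = 1012 − 876 = 136 mb.
V ≈ 6.18 × 136^0.614 = 6.18 × 20.417 ≈ 126.177 kt.
126.177 × 1.852 ≈ 233.68 km/h → 233.7 km/h.

233.7 km/h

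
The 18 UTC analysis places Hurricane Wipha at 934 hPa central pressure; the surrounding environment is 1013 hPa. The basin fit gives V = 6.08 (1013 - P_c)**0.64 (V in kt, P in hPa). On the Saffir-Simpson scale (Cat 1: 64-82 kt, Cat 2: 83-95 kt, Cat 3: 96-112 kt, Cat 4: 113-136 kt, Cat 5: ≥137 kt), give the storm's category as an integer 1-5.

3

ΔP = 1013 − 934 = 79 hPa.
V ≈ 6.08 × 79^0.64 = 6.08 × 16.39 ≈ 100 kt.
100 kt falls in the Category 3 band.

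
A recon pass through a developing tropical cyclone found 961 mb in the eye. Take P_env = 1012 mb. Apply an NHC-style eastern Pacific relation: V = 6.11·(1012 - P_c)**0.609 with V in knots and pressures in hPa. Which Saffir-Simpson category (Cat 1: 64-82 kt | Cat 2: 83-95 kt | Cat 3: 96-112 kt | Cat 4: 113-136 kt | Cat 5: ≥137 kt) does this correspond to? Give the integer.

1

ΔP = 1012 − 961 = 51 mb.
V ≈ 6.11 × 51^0.609 = 6.11 × 10.96 ≈ 67 kt.
67 kt falls in the Category 1 band.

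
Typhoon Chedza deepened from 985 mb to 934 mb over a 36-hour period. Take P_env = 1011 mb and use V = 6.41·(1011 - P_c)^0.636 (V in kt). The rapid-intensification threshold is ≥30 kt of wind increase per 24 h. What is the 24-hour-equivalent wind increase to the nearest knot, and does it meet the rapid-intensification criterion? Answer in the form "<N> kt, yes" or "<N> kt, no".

V₁: ΔP = 26, V ≈ 6.41 × 26^0.636 ≈ 50.91 kt.
V₂: ΔP = 77, V ≈ 6.41 × 77^0.636 ≈ 101.55 kt.
ΔV over 36 h = 50.64 kt → 24 h equivalent = 50.64 × 24/36 ≈ 33.76 kt.
34 kt ≥ 30 kt ⇒ rapid intensification.

34 kt, yes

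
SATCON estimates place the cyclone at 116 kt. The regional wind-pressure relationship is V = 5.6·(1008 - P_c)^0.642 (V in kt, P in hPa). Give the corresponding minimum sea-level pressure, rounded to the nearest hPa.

896 hPa

ΔP = (V / 5.6)^(1/0.642) = (116/5.6)^1.558.
116/5.6 = 20.714; 20.714^1.558 ≈ 112.27 hPa.
P_c = 1008 − 112.27 = 895.73 ≈ 896 hPa.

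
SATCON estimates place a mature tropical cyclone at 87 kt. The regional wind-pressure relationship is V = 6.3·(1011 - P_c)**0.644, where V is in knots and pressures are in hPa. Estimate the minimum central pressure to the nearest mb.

952 mb

ΔP = (V / 6.3)^(1/0.644) = (87/6.3)^1.553.
87/6.3 = 13.810; 13.810^1.553 ≈ 58.95 mb.
P_c = 1011 − 58.95 = 952.05 ≈ 952 mb.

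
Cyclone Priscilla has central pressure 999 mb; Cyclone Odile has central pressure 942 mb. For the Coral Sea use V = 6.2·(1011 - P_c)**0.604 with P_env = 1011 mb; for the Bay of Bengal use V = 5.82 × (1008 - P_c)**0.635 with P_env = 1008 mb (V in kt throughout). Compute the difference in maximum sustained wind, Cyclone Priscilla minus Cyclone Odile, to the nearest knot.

Cyclone Priscilla: ΔP = 12; V ≈ 6.2 × 12^0.604 ≈ 27.81 kt.
Cyclone Odile: ΔP = 66; V ≈ 5.82 × 66^0.635 ≈ 83.24 kt.
Difference ≈ 27.81 − 83.24 = -55.43 → -55 kt.

-55 kt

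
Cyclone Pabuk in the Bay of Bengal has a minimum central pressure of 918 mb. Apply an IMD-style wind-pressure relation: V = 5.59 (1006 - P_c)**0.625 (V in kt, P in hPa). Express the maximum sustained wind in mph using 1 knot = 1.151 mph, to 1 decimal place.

ΔP = 1006 − 918 = 88 mb.
V ≈ 5.59 × 88^0.625 = 5.59 × 16.417 ≈ 91.773 kt.
91.773 × 1.151 ≈ 105.63 mph → 105.6 mph.

105.6 mph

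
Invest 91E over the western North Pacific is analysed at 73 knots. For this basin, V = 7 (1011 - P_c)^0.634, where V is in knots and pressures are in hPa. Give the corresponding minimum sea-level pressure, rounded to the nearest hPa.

ΔP = (V / 7)^(1/0.634) = (73/7)^1.577.
73/7 = 10.429; 10.429^1.577 ≈ 40.37 hPa.
P_c = 1011 − 40.37 = 970.63 ≈ 971 hPa.

971 hPa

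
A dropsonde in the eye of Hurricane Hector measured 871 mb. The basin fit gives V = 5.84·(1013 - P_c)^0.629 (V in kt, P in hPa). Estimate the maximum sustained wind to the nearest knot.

ΔP = 1013 − 871 = 142 mb.
142^0.629 ≈ 22.583.
V ≈ 5.84 × 22.583 ≈ 131.9 kt.

132 kt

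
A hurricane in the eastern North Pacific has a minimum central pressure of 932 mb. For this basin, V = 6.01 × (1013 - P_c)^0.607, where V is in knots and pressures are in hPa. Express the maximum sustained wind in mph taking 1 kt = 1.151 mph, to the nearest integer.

ΔP = 1013 − 932 = 81 mb.
V ≈ 6.01 × 81^0.607 = 6.01 × 14.403 ≈ 86.562 kt.
86.562 × 1.151 ≈ 99.63 mph → 100 mph.

100 mph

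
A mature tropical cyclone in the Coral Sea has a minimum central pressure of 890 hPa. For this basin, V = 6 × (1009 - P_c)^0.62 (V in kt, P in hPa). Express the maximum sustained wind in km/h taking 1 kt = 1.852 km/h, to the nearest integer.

ΔP = 1009 − 890 = 119 hPa.
V ≈ 6 × 119^0.62 = 6 × 19.357 ≈ 116.142 kt.
116.142 × 1.852 ≈ 215.10 km/h → 215 km/h.

215 km/h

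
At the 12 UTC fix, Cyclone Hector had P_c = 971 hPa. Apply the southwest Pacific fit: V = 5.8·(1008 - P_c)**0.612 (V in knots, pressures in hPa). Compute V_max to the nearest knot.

53 kt

ΔP = 1008 − 971 = 37 hPa.
37^0.612 ≈ 9.115.
V ≈ 5.8 × 9.115 ≈ 52.9 kt.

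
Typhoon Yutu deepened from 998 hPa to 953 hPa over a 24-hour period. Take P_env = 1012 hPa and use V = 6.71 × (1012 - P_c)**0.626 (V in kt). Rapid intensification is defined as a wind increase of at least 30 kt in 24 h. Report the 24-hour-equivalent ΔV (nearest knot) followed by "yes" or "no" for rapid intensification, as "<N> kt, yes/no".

V₁: ΔP = 14, V ≈ 6.71 × 14^0.626 ≈ 35.01 kt.
V₂: ΔP = 59, V ≈ 6.71 × 59^0.626 ≈ 86.15 kt.
ΔV over 24 h = 51.14 kt → 24 h equivalent = 51.14 × 24/24 ≈ 51.14 kt.
51 kt ≥ 30 kt ⇒ rapid intensification.

51 kt, yes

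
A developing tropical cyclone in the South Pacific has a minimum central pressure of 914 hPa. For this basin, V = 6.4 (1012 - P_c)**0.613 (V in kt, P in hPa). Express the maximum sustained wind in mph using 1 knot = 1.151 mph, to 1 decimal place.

ΔP = 1012 − 914 = 98 hPa.
V ≈ 6.4 × 98^0.613 = 6.4 × 16.620 ≈ 106.366 kt.
106.366 × 1.151 ≈ 122.43 mph → 122.4 mph.

122.4 mph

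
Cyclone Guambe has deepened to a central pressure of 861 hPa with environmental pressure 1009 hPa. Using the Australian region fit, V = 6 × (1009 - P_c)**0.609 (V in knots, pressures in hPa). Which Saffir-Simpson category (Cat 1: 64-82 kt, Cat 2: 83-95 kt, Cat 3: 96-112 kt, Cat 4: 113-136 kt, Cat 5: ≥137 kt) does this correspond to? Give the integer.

ΔP = 1009 − 861 = 148 hPa.
V ≈ 6 × 148^0.609 = 6 × 20.97 ≈ 126 kt.
126 kt falls in the Category 4 band.

4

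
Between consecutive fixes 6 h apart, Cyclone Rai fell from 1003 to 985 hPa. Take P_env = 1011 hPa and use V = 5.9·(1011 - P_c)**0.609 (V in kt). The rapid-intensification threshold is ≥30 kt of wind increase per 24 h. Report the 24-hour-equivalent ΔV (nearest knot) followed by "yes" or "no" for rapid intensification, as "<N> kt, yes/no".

V₁: ΔP = 8, V ≈ 5.9 × 8^0.609 ≈ 20.93 kt.
V₂: ΔP = 26, V ≈ 5.9 × 26^0.609 ≈ 42.91 kt.
ΔV over 6 h = 21.98 kt → 24 h equivalent = 21.98 × 24/6 ≈ 87.92 kt.
88 kt ≥ 30 kt ⇒ rapid intensification.

88 kt, yes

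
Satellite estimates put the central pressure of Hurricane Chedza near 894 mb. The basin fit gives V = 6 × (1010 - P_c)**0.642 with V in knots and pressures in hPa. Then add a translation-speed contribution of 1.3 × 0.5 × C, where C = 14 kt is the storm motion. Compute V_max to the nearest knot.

136 kt

ΔP = 1010 − 894 = 116 mb.
116^0.642 ≈ 21.153.
V ≈ 6 × 21.153 ≈ 126.9 kt.
Translation term: 1.3 × 0.5 × 14 = 9.1 kt.
Corrected V ≈ 136 kt → 136 kt.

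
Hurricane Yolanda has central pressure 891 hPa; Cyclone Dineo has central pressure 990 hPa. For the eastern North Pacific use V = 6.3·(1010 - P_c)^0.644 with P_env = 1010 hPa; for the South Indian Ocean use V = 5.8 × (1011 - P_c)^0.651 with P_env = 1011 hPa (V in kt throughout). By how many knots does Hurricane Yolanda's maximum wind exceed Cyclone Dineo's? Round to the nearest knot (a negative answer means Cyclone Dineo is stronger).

Hurricane Yolanda: ΔP = 119; V ≈ 6.3 × 119^0.644 ≈ 136.77 kt.
Cyclone Dineo: ΔP = 21; V ≈ 5.8 × 21^0.651 ≈ 42.09 kt.
Difference ≈ 136.77 − 42.09 = 94.68 → 95 kt.

95 kt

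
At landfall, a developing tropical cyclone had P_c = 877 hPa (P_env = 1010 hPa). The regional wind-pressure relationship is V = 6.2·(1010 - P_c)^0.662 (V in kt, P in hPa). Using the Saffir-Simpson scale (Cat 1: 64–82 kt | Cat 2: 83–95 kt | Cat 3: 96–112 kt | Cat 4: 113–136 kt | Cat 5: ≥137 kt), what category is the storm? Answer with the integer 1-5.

5

ΔP = 1010 − 877 = 133 hPa.
V ≈ 6.2 × 133^0.662 = 6.2 × 25.47 ≈ 158 kt.
158 kt falls in the Category 5 band.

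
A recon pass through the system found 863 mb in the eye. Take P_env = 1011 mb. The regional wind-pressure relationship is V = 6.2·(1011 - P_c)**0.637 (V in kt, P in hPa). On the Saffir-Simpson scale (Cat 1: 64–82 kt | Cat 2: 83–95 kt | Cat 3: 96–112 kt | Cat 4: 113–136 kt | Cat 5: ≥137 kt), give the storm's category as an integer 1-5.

ΔP = 1011 − 863 = 148 mb.
V ≈ 6.2 × 148^0.637 = 6.2 × 24.12 ≈ 150 kt.
150 kt falls in the Category 5 band.

5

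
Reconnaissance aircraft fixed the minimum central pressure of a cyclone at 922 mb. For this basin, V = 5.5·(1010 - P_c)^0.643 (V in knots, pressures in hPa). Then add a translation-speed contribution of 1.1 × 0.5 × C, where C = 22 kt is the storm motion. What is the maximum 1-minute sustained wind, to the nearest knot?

110 kt

ΔP = 1010 − 922 = 88 mb.
88^0.643 ≈ 17.795.
V ≈ 5.5 × 17.795 ≈ 97.9 kt.
Translation term: 1.1 × 0.5 × 22 = 12.1 kt.
Corrected V ≈ 110 kt → 110 kt.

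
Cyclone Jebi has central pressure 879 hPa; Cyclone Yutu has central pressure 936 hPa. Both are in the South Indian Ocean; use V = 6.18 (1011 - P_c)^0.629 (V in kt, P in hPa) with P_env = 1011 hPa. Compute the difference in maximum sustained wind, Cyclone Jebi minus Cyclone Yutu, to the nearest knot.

Cyclone Jebi: ΔP = 132; V ≈ 6.18 × 132^0.629 ≈ 133.30 kt.
Cyclone Yutu: ΔP = 75; V ≈ 6.18 × 75^0.629 ≈ 93.41 kt.
Difference ≈ 133.30 − 93.41 = 39.89 → 40 kt.

40 kt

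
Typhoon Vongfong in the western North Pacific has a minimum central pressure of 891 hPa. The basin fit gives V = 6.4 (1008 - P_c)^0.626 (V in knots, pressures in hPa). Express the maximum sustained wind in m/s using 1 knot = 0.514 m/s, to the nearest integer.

65 m/s

ΔP = 1008 − 891 = 117 hPa.
V ≈ 6.4 × 117^0.626 = 6.4 × 19.710 ≈ 126.143 kt.
126.143 × 0.514 ≈ 64.84 m/s → 65 m/s.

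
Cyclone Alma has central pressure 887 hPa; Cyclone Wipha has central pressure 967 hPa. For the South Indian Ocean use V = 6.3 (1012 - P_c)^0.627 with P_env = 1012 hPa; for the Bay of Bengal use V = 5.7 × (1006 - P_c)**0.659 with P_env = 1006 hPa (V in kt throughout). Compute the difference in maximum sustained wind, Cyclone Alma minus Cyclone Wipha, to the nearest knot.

66 kt

Cyclone Alma: ΔP = 125; V ≈ 6.3 × 125^0.627 ≈ 130.05 kt.
Cyclone Wipha: ΔP = 39; V ≈ 5.7 × 39^0.659 ≈ 63.74 kt.
Difference ≈ 130.05 − 63.74 = 66.31 → 66 kt.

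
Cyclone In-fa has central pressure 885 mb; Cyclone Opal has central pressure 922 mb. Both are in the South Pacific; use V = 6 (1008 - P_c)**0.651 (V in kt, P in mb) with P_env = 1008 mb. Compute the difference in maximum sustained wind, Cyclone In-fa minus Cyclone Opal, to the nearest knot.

Cyclone In-fa: ΔP = 123; V ≈ 6 × 123^0.651 ≈ 137.62 kt.
Cyclone Opal: ΔP = 86; V ≈ 6 × 86^0.651 ≈ 109.02 kt.
Difference ≈ 137.62 − 109.02 = 28.60 → 29 kt.

29 kt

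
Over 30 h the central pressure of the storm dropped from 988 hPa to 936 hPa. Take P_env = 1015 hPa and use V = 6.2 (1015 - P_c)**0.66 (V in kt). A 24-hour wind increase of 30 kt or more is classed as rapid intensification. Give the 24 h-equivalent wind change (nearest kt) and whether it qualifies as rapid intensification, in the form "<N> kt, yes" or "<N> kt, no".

V₁: ΔP = 27, V ≈ 6.2 × 27^0.66 ≈ 54.59 kt.
V₂: ΔP = 79, V ≈ 6.2 × 79^0.66 ≈ 110.87 kt.
ΔV over 30 h = 56.28 kt → 24 h equivalent = 56.28 × 24/30 ≈ 45.02 kt.
45 kt ≥ 30 kt ⇒ rapid intensification.

45 kt, yes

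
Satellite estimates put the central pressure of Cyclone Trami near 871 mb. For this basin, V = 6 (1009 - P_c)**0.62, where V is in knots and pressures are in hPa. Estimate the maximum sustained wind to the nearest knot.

127 kt

ΔP = 1009 − 871 = 138 mb.
138^0.62 ≈ 21.219.
V ≈ 6 × 21.219 ≈ 127.3 kt.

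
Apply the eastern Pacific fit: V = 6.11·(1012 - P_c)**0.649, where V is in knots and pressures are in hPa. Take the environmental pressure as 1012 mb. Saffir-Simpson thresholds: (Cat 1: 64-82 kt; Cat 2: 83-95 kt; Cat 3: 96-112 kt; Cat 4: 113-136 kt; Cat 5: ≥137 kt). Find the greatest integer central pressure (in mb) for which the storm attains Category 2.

Category 2 begins at V = 83 kt.
Required ΔP = (83/6.11)^(1/0.649) = 13.584^1.541 ≈ 55.70 mb.
P_c ≤ 1012 − 55.70 = 956.30, so the highest integer P_c is 956 mb.

956 mb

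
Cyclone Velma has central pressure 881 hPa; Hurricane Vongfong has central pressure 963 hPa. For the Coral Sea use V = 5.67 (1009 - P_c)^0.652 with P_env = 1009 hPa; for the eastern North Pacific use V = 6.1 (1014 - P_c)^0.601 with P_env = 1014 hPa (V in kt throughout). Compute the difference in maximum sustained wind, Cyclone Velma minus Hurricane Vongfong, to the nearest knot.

69 kt

Cyclone Velma: ΔP = 128; V ≈ 5.67 × 128^0.652 ≈ 134.12 kt.
Hurricane Vongfong: ΔP = 51; V ≈ 6.1 × 51^0.601 ≈ 64.80 kt.
Difference ≈ 134.12 − 64.80 = 69.32 → 69 kt.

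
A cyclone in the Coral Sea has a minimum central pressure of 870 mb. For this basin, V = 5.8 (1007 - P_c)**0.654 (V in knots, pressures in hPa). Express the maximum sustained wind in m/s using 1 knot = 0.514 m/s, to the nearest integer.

74 m/s

ΔP = 1007 − 870 = 137 mb.
V ≈ 5.8 × 137^0.654 = 5.8 × 24.970 ≈ 144.825 kt.
144.825 × 0.514 ≈ 74.44 m/s → 74 m/s.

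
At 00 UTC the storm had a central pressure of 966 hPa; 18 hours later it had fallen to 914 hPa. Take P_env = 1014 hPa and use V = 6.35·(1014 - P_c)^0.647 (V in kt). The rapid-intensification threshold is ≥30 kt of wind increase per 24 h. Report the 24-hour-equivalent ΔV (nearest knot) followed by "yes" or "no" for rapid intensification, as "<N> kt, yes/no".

63 kt, yes

V₁: ΔP = 48, V ≈ 6.35 × 48^0.647 ≈ 77.72 kt.
V₂: ΔP = 100, V ≈ 6.35 × 100^0.647 ≈ 124.96 kt.
ΔV over 18 h = 47.24 kt → 24 h equivalent = 47.24 × 24/18 ≈ 62.99 kt.
63 kt ≥ 30 kt ⇒ rapid intensification.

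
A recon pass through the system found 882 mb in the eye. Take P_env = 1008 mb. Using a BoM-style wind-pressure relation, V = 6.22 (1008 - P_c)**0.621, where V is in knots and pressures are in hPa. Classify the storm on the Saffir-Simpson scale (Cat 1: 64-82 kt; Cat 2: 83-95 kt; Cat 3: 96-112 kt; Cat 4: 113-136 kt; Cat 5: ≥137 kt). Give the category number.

ΔP = 1008 − 882 = 126 mb.
V ≈ 6.22 × 126^0.621 = 6.22 × 20.15 ≈ 125 kt.
125 kt falls in the Category 4 band.

4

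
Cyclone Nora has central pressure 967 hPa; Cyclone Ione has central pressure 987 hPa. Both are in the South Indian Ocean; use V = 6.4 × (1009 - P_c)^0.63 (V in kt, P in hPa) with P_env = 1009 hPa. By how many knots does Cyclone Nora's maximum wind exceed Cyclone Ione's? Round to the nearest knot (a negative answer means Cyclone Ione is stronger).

Cyclone Nora: ΔP = 42; V ≈ 6.4 × 42^0.63 ≈ 67.43 kt.
Cyclone Ione: ΔP = 22; V ≈ 6.4 × 22^0.63 ≈ 44.86 kt.
Difference ≈ 67.43 − 44.86 = 22.57 → 23 kt.

23 kt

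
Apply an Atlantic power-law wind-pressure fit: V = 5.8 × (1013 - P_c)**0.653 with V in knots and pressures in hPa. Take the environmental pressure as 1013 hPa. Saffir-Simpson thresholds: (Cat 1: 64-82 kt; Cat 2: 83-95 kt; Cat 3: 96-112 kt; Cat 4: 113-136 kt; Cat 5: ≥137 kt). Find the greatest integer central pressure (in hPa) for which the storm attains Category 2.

954 hPa

Category 2 begins at V = 83 kt.
Required ΔP = (83/5.8)^(1/0.653) = 14.310^1.531 ≈ 58.85 hPa.
P_c ≤ 1013 − 58.85 = 954.15, so the highest integer P_c is 954 hPa.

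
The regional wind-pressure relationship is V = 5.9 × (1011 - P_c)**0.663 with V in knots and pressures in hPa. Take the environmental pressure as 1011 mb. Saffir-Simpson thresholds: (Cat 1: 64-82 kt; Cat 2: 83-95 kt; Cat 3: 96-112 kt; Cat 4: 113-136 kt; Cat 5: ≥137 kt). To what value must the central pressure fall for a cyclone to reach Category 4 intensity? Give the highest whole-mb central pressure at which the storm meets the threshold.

Category 4 begins at V = 113 kt.
Required ΔP = (113/5.9)^(1/0.663) = 19.153^1.508 ≈ 85.90 mb.
P_c ≤ 1011 − 85.90 = 925.10, so the highest integer P_c is 925 mb.

925 mb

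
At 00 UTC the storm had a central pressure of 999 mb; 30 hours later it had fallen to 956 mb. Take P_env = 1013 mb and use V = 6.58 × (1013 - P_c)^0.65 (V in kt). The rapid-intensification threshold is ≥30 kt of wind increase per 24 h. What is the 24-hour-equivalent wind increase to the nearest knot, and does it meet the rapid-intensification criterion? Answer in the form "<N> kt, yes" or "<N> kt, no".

44 kt, yes

V₁: ΔP = 14, V ≈ 6.58 × 14^0.65 ≈ 36.58 kt.
V₂: ΔP = 57, V ≈ 6.58 × 57^0.65 ≈ 91.11 kt.
ΔV over 30 h = 54.53 kt → 24 h equivalent = 54.53 × 24/30 ≈ 43.62 kt.
44 kt ≥ 30 kt ⇒ rapid intensification.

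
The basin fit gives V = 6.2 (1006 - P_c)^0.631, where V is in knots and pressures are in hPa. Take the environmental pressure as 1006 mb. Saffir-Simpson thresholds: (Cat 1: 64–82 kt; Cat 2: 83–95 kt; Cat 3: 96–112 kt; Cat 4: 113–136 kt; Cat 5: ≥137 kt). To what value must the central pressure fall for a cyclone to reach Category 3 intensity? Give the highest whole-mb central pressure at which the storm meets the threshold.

929 mb

Category 3 begins at V = 96 kt.
Required ΔP = (96/6.2)^(1/0.631) = 15.484^1.585 ≈ 76.86 mb.
P_c ≤ 1006 − 76.86 = 929.14, so the highest integer P_c is 929 mb.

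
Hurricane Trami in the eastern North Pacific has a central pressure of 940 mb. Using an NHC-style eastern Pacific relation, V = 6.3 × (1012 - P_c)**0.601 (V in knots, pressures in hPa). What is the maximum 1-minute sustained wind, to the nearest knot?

ΔP = 1012 − 940 = 72 mb.
72^0.601 ≈ 13.069.
V ≈ 6.3 × 13.069 ≈ 82.3 kt.

82 kt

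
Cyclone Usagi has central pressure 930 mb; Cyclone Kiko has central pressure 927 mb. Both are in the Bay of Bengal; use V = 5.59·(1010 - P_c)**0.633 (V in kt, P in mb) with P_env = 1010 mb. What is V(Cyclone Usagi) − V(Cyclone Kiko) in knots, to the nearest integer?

Cyclone Usagi: ΔP = 80; V ≈ 5.59 × 80^0.633 ≈ 89.55 kt.
Cyclone Kiko: ΔP = 83; V ≈ 5.59 × 83^0.633 ≈ 91.66 kt.
Difference ≈ 89.55 − 91.66 = -2.11 → -2 kt.

-2 kt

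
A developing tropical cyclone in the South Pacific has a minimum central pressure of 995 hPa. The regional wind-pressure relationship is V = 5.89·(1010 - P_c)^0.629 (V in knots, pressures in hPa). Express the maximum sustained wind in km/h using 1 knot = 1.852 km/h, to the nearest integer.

60 km/h

ΔP = 1010 − 995 = 15 hPa.
V ≈ 5.89 × 15^0.629 = 5.89 × 5.492 ≈ 32.350 kt.
32.350 × 1.852 ≈ 59.91 km/h → 60 km/h.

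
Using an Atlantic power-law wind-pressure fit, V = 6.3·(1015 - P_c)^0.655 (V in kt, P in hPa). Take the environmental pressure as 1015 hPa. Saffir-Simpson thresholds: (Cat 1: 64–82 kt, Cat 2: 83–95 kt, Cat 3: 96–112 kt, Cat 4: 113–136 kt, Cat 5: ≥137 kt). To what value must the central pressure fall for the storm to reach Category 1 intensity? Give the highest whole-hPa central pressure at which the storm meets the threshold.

980 hPa

Category 1 begins at V = 64 kt.
Required ΔP = (64/6.3)^(1/0.655) = 10.159^1.527 ≈ 34.45 hPa.
P_c ≤ 1015 − 34.45 = 980.55, so the highest integer P_c is 980 hPa.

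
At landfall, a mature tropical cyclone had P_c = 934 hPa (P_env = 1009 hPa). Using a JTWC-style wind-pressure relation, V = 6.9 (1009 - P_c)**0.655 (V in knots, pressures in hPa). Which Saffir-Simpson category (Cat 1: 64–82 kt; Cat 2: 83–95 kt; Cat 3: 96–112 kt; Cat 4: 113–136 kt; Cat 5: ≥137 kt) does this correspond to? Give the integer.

ΔP = 1009 − 934 = 75 hPa.
V ≈ 6.9 × 75^0.655 = 6.9 × 16.91 ≈ 117 kt.
117 kt falls in the Category 4 band.

4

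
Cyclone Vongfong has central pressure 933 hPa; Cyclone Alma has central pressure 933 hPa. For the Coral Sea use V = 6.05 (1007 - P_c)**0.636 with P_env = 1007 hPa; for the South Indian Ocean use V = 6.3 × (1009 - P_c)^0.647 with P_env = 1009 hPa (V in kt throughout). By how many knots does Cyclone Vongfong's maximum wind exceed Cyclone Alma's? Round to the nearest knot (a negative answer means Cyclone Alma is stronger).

-10 kt

Cyclone Vongfong: ΔP = 74; V ≈ 6.05 × 74^0.636 ≈ 93.45 kt.
Cyclone Alma: ΔP = 76; V ≈ 6.3 × 76^0.647 ≈ 103.81 kt.
Difference ≈ 93.45 − 103.81 = -10.36 → -10 kt.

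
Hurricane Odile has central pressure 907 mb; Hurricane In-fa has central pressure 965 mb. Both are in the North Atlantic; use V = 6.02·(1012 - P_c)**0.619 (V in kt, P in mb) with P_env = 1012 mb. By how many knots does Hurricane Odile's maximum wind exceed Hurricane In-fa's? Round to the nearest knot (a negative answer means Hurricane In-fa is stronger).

42 kt

Hurricane Odile: ΔP = 105; V ≈ 6.02 × 105^0.619 ≈ 107.33 kt.
Hurricane In-fa: ΔP = 47; V ≈ 6.02 × 47^0.619 ≈ 65.26 kt.
Difference ≈ 107.33 − 65.26 = 42.07 → 42 kt.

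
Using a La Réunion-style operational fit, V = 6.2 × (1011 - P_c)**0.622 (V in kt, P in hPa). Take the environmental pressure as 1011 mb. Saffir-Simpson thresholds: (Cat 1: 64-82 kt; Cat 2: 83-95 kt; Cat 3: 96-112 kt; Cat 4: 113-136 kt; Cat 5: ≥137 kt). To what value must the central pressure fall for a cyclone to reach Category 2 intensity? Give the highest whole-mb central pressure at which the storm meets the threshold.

946 mb

Category 2 begins at V = 83 kt.
Required ΔP = (83/6.2)^(1/0.622) = 13.387^1.608 ≈ 64.77 mb.
P_c ≤ 1011 − 64.77 = 946.23, so the highest integer P_c is 946 mb.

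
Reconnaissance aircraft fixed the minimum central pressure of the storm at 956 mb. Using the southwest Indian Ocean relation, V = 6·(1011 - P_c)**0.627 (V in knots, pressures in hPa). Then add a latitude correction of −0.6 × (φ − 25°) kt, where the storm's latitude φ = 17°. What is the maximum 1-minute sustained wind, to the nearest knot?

ΔP = 1011 − 956 = 55 mb.
55^0.627 ≈ 12.337.
V ≈ 6 × 12.337 ≈ 74.0 kt.
Latitude correction: −0.6 × (17 − 25) = 4.8 kt.
Corrected V ≈ 78.8 kt → 79 kt.

79 kt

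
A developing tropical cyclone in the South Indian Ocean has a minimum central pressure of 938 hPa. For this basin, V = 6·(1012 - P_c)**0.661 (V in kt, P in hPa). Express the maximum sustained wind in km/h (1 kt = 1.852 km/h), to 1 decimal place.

191.1 km/h

ΔP = 1012 − 938 = 74 hPa.
V ≈ 6 × 74^0.661 = 6 × 17.201 ≈ 103.208 kt.
103.208 × 1.852 ≈ 191.14 km/h → 191.1 km/h.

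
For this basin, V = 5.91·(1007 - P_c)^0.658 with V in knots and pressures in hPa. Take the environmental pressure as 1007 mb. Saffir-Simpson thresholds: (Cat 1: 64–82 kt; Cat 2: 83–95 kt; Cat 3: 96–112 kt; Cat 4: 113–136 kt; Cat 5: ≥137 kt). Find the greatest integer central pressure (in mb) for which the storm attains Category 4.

Category 4 begins at V = 113 kt.
Required ΔP = (113/5.91)^(1/0.658) = 19.120^1.520 ≈ 88.62 mb.
P_c ≤ 1007 − 88.62 = 918.38, so the highest integer P_c is 918 mb.

918 mb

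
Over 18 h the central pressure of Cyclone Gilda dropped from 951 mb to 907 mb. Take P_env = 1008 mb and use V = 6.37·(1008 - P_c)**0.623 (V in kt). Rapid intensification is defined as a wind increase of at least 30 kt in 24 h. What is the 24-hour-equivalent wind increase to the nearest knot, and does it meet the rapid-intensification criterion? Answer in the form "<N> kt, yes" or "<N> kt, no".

V₁: ΔP = 57, V ≈ 6.37 × 57^0.623 ≈ 79.08 kt.
V₂: ΔP = 101, V ≈ 6.37 × 101^0.623 ≈ 112.94 kt.
ΔV over 18 h = 33.86 kt → 24 h equivalent = 33.86 × 24/18 ≈ 45.15 kt.
45 kt ≥ 30 kt ⇒ rapid intensification.

45 kt, yes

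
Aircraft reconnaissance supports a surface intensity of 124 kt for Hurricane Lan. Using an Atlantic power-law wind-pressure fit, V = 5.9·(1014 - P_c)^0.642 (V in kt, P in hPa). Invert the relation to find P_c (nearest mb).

899 mb

ΔP = (V / 5.9)^(1/0.642) = (124/5.9)^1.558.
124/5.9 = 21.017; 21.017^1.558 ≈ 114.84 mb.
P_c = 1014 − 114.84 = 899.16 ≈ 899 mb.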